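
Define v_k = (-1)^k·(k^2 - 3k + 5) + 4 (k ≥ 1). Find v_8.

(-1)^8 = 1; k^2 - 3k + 5 at k=8 is 45; so v_8 = 49.

49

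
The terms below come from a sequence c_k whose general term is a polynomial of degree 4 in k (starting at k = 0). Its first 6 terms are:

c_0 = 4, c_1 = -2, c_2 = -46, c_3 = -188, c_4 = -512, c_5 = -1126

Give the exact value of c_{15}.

-64136

1st diffs: -6, -44, -142, -324, -614.
2nd diffs: -38, -98, -182, -290.
3rd diffs: -60, -84, -108.
4th diffs: -24, -24 (constant).
Newton forward-difference form: c_k = 4 + (-6)·C(k,1) + (-38)·C(k,2) + (-60)·C(k,3) + (-24)·C(k,4).
At k = 15: k = 15, so c_{15} = 4 - 90 - 3990 - 27300 - 32760 = -64136.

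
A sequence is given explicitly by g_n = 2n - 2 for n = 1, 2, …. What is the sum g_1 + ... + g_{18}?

Over n = 1..18: Σn = 171.
Total = (2)·171 + (-2)·18 = 306.

306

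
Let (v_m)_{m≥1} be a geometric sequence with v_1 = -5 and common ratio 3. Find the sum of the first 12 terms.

v_m = (-5)·3^(m-1).
S = (-5)·(3^12 - 1)/(3 - 1) = (-5)·(531441 - 1)/(2) = -1328600.

-1328600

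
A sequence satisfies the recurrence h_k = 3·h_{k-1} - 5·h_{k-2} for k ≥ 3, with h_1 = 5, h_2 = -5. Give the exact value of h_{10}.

-7655

Step forward from the initial values:
h_3 = -40  h_4 = -95  h_5 = -85  h_6 = 220  h_7 = 1085  h_8 = 2155  h_9 = 1040  h_{10} = -7655.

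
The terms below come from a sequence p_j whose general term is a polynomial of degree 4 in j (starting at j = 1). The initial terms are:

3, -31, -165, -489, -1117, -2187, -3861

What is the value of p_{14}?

1st diffs: -34, -134, -324, -628, -1070, -1674.
2nd diffs: -100, -190, -304, -442, -604.
3rd diffs: -90, -114, -138, -162.
4th diffs: -24, -24, -24 (constant).
Newton forward-difference form: p_j = 3 + (-34)·C(j-1,1) + (-100)·C(j-1,2) + (-90)·C(j-1,3) + (-24)·C(j-1,4).
At j = 14: j-1 = 13, so p_{14} = 3 - 442 - 7800 - 25740 - 17160 = -51139.

-51139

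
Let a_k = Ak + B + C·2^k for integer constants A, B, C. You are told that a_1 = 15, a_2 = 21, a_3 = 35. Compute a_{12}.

The three given values yield: A + B + 2C = 15; 2A + B + 4C = 21; 3A + B + 8C = 35.
Subtracting the first from the second: A + 2C = 6.
Subtracting the second from the third: A + 4C = 14.
Solving: C = 4, A = -2, then B = 9.
So a_k = -2·k + 9 + 4·2^k; at k=12 this is 16369.

16369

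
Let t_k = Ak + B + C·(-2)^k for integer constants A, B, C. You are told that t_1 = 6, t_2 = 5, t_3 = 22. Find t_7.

162

The three given values yield: A + B - 2C = 6; 2A + B + 4C = 5; 3A + B - 8C = 22.
Subtracting the first from the second: A + 6C = -1.
Subtracting the second from the third: A - 12C = 17.
Solving: C = -1, A = 5, then B = -1.
So t_k = 5·k + (-1) + (-1)·(-2)^k; at k=7 this is 162.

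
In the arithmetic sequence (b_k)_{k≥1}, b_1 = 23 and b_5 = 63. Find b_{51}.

523

Common difference d = (63 - 23) / (5 - 1) = 10.
b_k = 23 + (k - 1)·10.
b_{51} = 23 + 50·10 = 523.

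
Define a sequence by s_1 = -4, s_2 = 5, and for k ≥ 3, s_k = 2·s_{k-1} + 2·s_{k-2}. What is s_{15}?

Iterate the recurrence:
s_3 = 2;  s_4 = 14;  s_5 = 32;  …;  s_{12} = 37856;  s_{13} = 103424;  s_{14} = 282560;  s_{15} = 771968.

771968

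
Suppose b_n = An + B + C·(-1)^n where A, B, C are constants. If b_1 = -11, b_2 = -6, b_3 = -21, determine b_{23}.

-121

Plug in n = 1, 2, 3: A + B - C = -11; 2A + B + C = -6; 3A + B - C = -21.
Subtracting the first from the second: A + 2C = 5.
Subtracting the second from the third: A - 2C = -15.
Solving: C = 5, A = -5, then B = -1.
Hence b_{23} = -5·23 + (-1) + 5·(-1) = -121.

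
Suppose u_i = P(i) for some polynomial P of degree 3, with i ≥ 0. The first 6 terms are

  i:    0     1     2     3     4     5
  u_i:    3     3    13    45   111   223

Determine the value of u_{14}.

1st diffs: 0, 10, 32, 66, 112.
2nd diffs: 10, 22, 34, 46.
3rd diffs: 12, 12, 12 (constant).
Newton forward-difference form: u_i = 3 + 10·C(i,2) + 12·C(i,3).
At i = 14: i = 14, so u_{14} = 3 + 910 + 4368 = 5281.

5281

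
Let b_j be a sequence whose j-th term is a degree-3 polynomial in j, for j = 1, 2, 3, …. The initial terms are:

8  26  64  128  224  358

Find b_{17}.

1st diffs: 18, 38, 64, 96, 134.
2nd diffs: 20, 26, 32, 38.
3rd diffs: 6, 6, 6 (constant).
So b_j = j^3 + 4j^2 - j + 4.
Evaluating at j = 17 gives b_{17} = 6056.

6056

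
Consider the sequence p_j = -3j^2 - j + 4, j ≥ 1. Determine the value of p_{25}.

-1896

p_{25} = -3·25^2 - 1·25 + 4 = -1896.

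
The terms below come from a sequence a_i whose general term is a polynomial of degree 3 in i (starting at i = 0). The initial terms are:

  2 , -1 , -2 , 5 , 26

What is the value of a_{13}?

1st diffs: -3, -1, 7, 21.
2nd diffs: 2, 8, 14.
3rd diffs: 6, 6 (constant).
Newton forward-difference form: a_i = 2 + (-3)·C(i,1) + 2·C(i,2) + 6·C(i,3).
At i = 13: i = 13, so a_{13} = 2 - 39 + 156 + 1716 = 1835.

1835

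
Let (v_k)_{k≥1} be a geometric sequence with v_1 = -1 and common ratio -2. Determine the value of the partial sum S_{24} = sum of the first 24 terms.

5592405

v_k = (-1)·(-2)^(k-1).
S = (-1)·((-2)^24 - 1)/(-2 - 1) = (-1)·(16777216 - 1)/(-3) = 5592405.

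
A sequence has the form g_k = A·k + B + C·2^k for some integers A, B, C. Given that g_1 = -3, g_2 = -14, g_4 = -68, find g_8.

-1040

Plug in k = 1, 2, 4: A + B + 2C = -3; 2A + B + 4C = -14; 4A + B + 16C = -68.
Subtracting the first from the second: A + 2C = -11.
Subtracting the second from the third: 2A + 12C = -54.
Solving: C = -4, A = -3, then B = 8.
So g_k = -3·k + 8 + (-4)·2^k; at k=8 this is -1040.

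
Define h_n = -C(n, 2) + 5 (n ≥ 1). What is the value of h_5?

-5

C(5, 2) = 10, so h_5 = -5.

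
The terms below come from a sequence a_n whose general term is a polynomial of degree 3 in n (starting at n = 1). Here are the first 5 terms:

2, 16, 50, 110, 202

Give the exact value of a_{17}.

5986

1st diffs: 14, 34, 60, 92.
2nd diffs: 20, 26, 32.
3rd diffs: 6, 6 (constant).
Newton forward-difference form: a_n = 2 + 14·C(n-1,1) + 20·C(n-1,2) + 6·C(n-1,3).
At n = 17: n-1 = 16, so a_{17} = 2 + 224 + 2400 + 3360 = 5986.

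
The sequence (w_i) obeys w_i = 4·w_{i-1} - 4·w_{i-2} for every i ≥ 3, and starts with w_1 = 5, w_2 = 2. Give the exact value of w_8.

Step forward from the initial values:
w_3 = -12; w_4 = -56; w_5 = -176; w_6 = -480; w_7 = -1216; w_8 = -2944.
(Characteristic roots are 2 and 2.)

-2944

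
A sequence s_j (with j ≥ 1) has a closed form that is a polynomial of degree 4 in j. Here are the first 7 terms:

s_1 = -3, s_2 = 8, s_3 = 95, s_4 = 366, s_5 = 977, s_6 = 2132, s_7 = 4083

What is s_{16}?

122802

1st diffs: 11, 87, 271, 611, 1155, 1951.
2nd diffs: 76, 184, 340, 544, 796.
3rd diffs: 108, 156, 204, 252.
4th diffs: 48, 48, 48 (constant).
Newton forward-difference form: s_j = -3 + 11·C(j-1,1) + 76·C(j-1,2) + 108·C(j-1,3) + 48·C(j-1,4).
At j = 16: j-1 = 15, so s_{16} = -3 + 165 + 7980 + 49140 + 65520 = 122802.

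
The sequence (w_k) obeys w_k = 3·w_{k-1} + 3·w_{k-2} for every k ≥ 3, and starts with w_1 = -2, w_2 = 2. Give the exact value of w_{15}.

w_3 = 0; w_4 = 6; w_5 = 18; …; w_{12} = 211896; w_{13} = 803358; w_{14} = 3045762; w_{15} = 11547360.

11547360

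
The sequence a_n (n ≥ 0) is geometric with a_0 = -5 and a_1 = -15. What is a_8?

-32805

Common ratio r = 3.
a_n = (-5)·3^(n-0).
a_8 = (-5)·3^8 = -32805.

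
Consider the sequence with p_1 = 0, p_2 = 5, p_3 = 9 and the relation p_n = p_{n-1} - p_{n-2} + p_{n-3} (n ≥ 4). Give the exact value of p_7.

9

Applying the relation repeatedly:
p_4 = 4, p_5 = 0, p_6 = 5, p_7 = 9.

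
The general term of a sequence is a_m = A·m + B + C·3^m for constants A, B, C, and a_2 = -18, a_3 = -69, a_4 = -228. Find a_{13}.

At m = 2, 3, 4: 2A + B + 9C = -18; 3A + B + 27C = -69; 4A + B + 81C = -228.
Subtracting the first from the second: A + 18C = -51.
Subtracting the second from the third: A + 54C = -159.
Solving: C = -3, A = 3, then B = 3.
Therefore a_{13} = 39 + 3 + (-3)·1594323 = -4782927.

-4782927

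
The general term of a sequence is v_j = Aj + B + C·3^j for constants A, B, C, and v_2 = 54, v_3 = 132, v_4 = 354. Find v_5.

The three given values yield: 2A + B + 9C = 54; 3A + B + 27C = 132; 4A + B + 81C = 354.
Subtracting the first from the second: A + 18C = 78.
Subtracting the second from the third: A + 54C = 222.
Solving: C = 4, A = 6, then B = 6.
Therefore v_5 = 30 + 6 + 4·243 = 1008.

1008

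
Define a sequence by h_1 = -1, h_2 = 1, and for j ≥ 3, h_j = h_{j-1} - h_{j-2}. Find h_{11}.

-1

Applying the relation repeatedly:
h_3 = 2  h_4 = 1  h_5 = -1  h_6 = -2  h_7 = -1  h_8 = 1  h_9 = 2  h_{10} = 1  h_{11} = -1.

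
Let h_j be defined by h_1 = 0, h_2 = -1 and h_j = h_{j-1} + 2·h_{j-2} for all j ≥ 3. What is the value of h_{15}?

-5461

Iterate the recurrence:
h_3 = -1, h_4 = -3, h_5 = -5, …, h_{12} = -683, h_{13} = -1365, h_{14} = -2731, h_{15} = -5461.
(Characteristic roots are 2 and -1.)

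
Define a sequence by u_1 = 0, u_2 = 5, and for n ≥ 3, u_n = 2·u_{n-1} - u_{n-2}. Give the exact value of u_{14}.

u_3 = 10, u_4 = 15, u_5 = 20, …, u_{11} = 50, u_{12} = 55, u_{13} = 60, u_{14} = 65.
(Characteristic roots are 1 and 1.)

65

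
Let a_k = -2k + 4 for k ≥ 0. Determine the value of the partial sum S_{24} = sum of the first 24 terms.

Over k = 0..23: Σk = 276.
Total = (-2)·276 + (4)·24 = -456.

-456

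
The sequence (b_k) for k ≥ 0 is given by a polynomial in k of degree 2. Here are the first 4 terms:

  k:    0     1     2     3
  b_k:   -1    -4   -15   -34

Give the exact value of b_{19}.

-1426

1st diffs: -3, -11, -19.
2nd diffs: -8, -8 (constant).
So b_k = -4k^2 + k - 1.
Evaluating at k = 19 gives b_{19} = -1426.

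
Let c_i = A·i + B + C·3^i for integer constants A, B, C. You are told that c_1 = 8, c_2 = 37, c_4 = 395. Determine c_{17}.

645700792

Write the equations: A + B + 3C = 8; 2A + B + 9C = 37; 4A + B + 81C = 395.
Subtracting the first from the second: A + 6C = 29.
Subtracting the second from the third: 2A + 72C = 358.
Solving: C = 5, A = -1, then B = -6.
Hence c_{17} = -1·17 + (-6) + 5·129140163 = 645700792.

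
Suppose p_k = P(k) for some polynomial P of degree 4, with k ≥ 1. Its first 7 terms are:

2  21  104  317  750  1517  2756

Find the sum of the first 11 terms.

44495

1st diffs: 19, 83, 213, 433, 767, 1239.
2nd diffs: 64, 130, 220, 334, 472.
3rd diffs: 66, 90, 114, 138.
4th diffs: 24, 24, 24 (constant).
Newton forward-difference form: p_k = 2 + 19·C(k-1,1) + 64·C(k-1,2) + 66·C(k-1,3) + 24·C(k-1,4).
Continuing: 4629, 7322, 11045, 16032.
Summing k = 1..11 (11 terms) gives 44495.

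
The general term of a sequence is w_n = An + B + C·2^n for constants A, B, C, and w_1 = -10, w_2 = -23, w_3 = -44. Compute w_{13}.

Write the equations: A + B + 2C = -10; 2A + B + 4C = -23; 3A + B + 8C = -44.
Subtracting the first from the second: A + 2C = -13.
Subtracting the second from the third: A + 4C = -21.
Solving: C = -4, A = -5, then B = 3.
Hence w_{13} = -5·13 + 3 + (-4)·8192 = -32830.

-32830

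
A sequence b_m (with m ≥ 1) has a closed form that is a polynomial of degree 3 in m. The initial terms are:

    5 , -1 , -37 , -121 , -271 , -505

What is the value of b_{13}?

1st diffs: -6, -36, -84, -150, -234.
2nd diffs: -30, -48, -66, -84.
3rd diffs: -18, -18, -18 (constant).
Newton forward-difference form: b_m = 5 + (-6)·C(m-1,1) + (-30)·C(m-1,2) + (-18)·C(m-1,3).
At m = 13: m-1 = 12, so b_{13} = 5 - 72 - 1980 - 3960 = -6007.

-6007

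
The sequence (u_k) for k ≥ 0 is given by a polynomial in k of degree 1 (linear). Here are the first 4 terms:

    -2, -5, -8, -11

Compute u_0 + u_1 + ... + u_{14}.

-345

1st diffs: -3, -3, -3 (constant).
So u_k = -3k - 2.
Continuing: …, -14, -17, -20, -23, …, u_{14} = -44.
Summing k = 0..14 (15 terms) gives -345.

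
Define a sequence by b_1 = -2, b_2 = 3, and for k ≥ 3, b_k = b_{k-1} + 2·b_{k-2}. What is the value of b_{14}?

Iterate the recurrence:
b_3 = -1;  b_4 = 5;  b_5 = 3;  …;  b_{11} = 339;  b_{12} = 685;  b_{13} = 1363;  b_{14} = 2733.
(Characteristic roots are 2 and -1.)

2733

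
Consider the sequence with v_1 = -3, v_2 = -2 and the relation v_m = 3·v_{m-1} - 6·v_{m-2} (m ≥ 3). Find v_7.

-648

Step forward from the initial values:
v_3 = 12;  v_4 = 48;  v_5 = 72;  v_6 = -72;  v_7 = -648.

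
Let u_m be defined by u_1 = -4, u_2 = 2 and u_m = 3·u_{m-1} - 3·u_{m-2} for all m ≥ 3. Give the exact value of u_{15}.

Step forward from the initial values:
u_3 = 18  u_4 = 48  u_5 = 90  …  u_{12} = -3402  u_{13} = -2916  u_{14} = 1458  u_{15} = 13122.

13122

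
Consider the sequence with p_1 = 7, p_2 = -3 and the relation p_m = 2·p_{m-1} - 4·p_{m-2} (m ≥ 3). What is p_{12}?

17408

Applying the relation repeatedly:
p_3 = -34, p_4 = -56, p_5 = 24, p_6 = 272, p_7 = 448, p_8 = -192, p_9 = -2176, p_{10} = -3584, p_{11} = 1536, p_{12} = 17408.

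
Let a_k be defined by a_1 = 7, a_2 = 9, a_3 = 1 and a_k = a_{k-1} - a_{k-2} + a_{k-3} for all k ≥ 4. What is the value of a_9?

Applying the relation repeatedly:
a_4 = -1; a_5 = 7; a_6 = 9; a_7 = 1; a_8 = -1; a_9 = 7.

7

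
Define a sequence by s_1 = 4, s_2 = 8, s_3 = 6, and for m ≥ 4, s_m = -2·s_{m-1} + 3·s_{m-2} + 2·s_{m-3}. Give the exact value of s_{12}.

31012

Applying the relation repeatedly:
s_4 = 20;  s_5 = -6;  s_6 = 84;  s_7 = -146;  s_8 = 532;  s_9 = -1334;  s_{10} = 3972;  s_{11} = -10882;  s_{12} = 31012.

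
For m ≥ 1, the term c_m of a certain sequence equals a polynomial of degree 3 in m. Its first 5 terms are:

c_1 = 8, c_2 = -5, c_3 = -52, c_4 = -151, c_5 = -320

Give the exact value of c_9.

-2056

1st diffs: -13, -47, -99, -169.
2nd diffs: -34, -52, -70.
3rd diffs: -18, -18 (constant).
Newton forward-difference form: c_m = 8 + (-13)·C(m-1,1) + (-34)·C(m-1,2) + (-18)·C(m-1,3).
At m = 9: m-1 = 8, so c_9 = 8 - 104 - 952 - 1008 = -2056.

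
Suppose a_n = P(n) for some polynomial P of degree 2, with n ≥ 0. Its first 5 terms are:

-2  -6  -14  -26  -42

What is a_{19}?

1st diffs: -4, -8, -12, -16.
2nd diffs: -4, -4, -4 (constant).
Newton forward-difference form: a_n = -2 + (-4)·C(n,1) + (-4)·C(n,2).
At n = 19: n = 19, so a_{19} = -2 - 76 - 684 = -762.

-762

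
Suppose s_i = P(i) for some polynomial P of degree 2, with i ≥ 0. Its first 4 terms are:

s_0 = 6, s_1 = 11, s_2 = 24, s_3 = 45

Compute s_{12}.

594

1st diffs: 5, 13, 21.
2nd diffs: 8, 8 (constant).
So s_i = 4i^2 + i + 6.
Evaluating at i = 12 gives s_{12} = 594.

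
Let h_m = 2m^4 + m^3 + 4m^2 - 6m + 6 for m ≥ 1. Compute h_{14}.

h_{14} = 2·14^4 + 1·14^3 + 4·14^2 - 6·14 + 6 = 80282.

80282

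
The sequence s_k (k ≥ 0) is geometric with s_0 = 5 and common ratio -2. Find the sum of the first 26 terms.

s_k = 5·(-2)^(k-0).
S = 5·((-2)^26 - 1)/(-2 - 1) = 5·(67108864 - 1)/(-3) = -111848105.

-111848105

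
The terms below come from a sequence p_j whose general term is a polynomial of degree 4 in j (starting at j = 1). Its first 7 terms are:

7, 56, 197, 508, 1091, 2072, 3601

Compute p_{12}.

1st diffs: 49, 141, 311, 583, 981, 1529.
2nd diffs: 92, 170, 272, 398, 548.
3rd diffs: 78, 102, 126, 150.
4th diffs: 24, 24, 24 (constant).
Newton forward-difference form: p_j = 7 + 49·C(j-1,1) + 92·C(j-1,2) + 78·C(j-1,3) + 24·C(j-1,4).
At j = 12: j-1 = 11, so p_{12} = 7 + 539 + 5060 + 12870 + 7920 = 26396.

26396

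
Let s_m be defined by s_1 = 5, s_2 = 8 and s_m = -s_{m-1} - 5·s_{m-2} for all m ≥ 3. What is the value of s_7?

-723

s_3 = -33, s_4 = -7, s_5 = 172, s_6 = -137, s_7 = -723.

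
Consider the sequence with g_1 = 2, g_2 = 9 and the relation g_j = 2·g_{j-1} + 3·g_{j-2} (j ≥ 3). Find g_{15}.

13153164

Step forward from the initial values:
g_3 = 24, g_4 = 75, g_5 = 222, …, g_{12} = 487155, g_{13} = 1461462, g_{14} = 4384389, g_{15} = 13153164.
(Characteristic roots are 3 and -1.)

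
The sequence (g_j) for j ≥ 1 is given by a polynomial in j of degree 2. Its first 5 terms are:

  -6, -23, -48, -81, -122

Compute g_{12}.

1st diffs: -17, -25, -33, -41.
2nd diffs: -8, -8, -8 (constant).
So g_j = -4j^2 - 5j + 3.
Evaluating at j = 12 gives g_{12} = -633.

-633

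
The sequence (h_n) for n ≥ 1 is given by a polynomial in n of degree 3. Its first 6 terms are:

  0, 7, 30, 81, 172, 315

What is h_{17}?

1st diffs: 7, 23, 51, 91, 143.
2nd diffs: 16, 28, 40, 52.
3rd diffs: 12, 12, 12 (constant).
Newton forward-difference form: h_n = 7·C(n-1,1) + 16·C(n-1,2) + 12·C(n-1,3).
At n = 17: n-1 = 16, so h_{17} = 112 + 1920 + 6720 = 8752.

8752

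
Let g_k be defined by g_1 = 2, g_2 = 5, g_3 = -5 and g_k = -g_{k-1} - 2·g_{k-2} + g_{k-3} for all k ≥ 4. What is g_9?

Compute successive terms:
g_4 = -3; g_5 = 18; g_6 = -17; g_7 = -22; g_8 = 74; g_9 = -47.

-47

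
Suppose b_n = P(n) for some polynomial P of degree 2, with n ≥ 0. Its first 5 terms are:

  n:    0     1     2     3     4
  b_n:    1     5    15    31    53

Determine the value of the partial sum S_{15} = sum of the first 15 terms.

3165

1st diffs: 4, 10, 16, 22.
2nd diffs: 6, 6, 6 (constant).
Newton forward-difference form: b_n = 1 + 4·C(n,1) + 6·C(n,2).
Continuing: …, 81, 115, 155, 201, …, b_{14} = 603.
Summing n = 0..14 (15 terms) gives 3165.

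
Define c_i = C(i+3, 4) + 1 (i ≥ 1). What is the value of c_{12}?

1366

C(15, 4) = 1365, so c_{12} = 1366.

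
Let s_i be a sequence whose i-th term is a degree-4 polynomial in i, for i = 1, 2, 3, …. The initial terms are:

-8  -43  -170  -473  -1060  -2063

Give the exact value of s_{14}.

1st diffs: -35, -127, -303, -587, -1003.
2nd diffs: -92, -176, -284, -416.
3rd diffs: -84, -108, -132.
4th diffs: -24, -24 (constant).
Newton forward-difference form: s_i = -8 + (-35)·C(i-1,1) + (-92)·C(i-1,2) + (-84)·C(i-1,3) + (-24)·C(i-1,4).
At i = 14: i-1 = 13, so s_{14} = -8 - 455 - 7176 - 24024 - 17160 = -48823.

-48823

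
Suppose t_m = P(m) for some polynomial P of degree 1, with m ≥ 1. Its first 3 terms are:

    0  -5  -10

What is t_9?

-40

1st diffs: -5, -5 (constant).
So t_m = -5m + 5.
Evaluating at m = 9 gives t_9 = -40.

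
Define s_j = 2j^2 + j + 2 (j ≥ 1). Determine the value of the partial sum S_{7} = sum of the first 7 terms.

322

Over j = 1..7: Σj = 28, Σj² = 140.
Total = (2)·140 + (1)·28 + (2)·7 = 322.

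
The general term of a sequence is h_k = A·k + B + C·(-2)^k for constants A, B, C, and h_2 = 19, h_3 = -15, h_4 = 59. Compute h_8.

787

Write the equations: 2A + B + 4C = 19; 3A + B - 8C = -15; 4A + B + 16C = 59.
Subtracting the first from the second: A - 12C = -34.
Subtracting the second from the third: A + 24C = 74.
Solving: C = 3, A = 2, then B = 3.
Therefore h_8 = 16 + 3 + 3·256 = 787.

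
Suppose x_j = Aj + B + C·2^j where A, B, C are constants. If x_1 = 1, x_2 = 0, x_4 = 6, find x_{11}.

2017

At j = 1, 2, 4: A + B + 2C = 1; 2A + B + 4C = 0; 4A + B + 16C = 6.
Subtracting the first from the second: A + 2C = -1.
Subtracting the second from the third: 2A + 12C = 6.
Solving: C = 1, A = -3, then B = 2.
Hence x_{11} = -3·11 + 2 + 1·2048 = 2017.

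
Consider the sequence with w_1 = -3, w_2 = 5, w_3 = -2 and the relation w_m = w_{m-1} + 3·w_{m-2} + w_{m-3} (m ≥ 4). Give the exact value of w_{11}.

2662

Compute successive terms:
w_4 = 10;  w_5 = 9;  w_6 = 37;  w_7 = 74;  w_8 = 194;  w_9 = 453;  w_{10} = 1109;  w_{11} = 2662.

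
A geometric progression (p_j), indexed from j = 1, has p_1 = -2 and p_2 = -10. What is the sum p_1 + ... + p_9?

Common ratio r = 5.
p_j = (-2)·5^(j-1).
S = (-2)·(5^9 - 1)/(5 - 1) = (-2)·(1953125 - 1)/(4) = -976562.

-976562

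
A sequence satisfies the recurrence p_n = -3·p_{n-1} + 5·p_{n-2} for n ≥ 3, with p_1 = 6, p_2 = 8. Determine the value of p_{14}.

p_3 = 6; p_4 = 22; p_5 = -36; …; p_{11} = -263124; p_{12} = 1103362; p_{13} = -4625706; p_{14} = 19393928.

19393928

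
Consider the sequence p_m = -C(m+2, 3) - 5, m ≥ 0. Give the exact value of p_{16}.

-821

C(18, 3) = 816, so p_{16} = -821.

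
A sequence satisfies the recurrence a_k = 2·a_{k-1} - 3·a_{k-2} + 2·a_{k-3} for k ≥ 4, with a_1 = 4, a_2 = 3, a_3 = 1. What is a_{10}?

9

a_4 = 1; a_5 = 5; a_6 = 9; a_7 = 5; a_8 = -7; a_9 = -11; a_{10} = 9.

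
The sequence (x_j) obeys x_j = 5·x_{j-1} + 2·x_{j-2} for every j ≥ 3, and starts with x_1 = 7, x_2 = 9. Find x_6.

Iterate the recurrence:
x_3 = 59; x_4 = 313; x_5 = 1683; x_6 = 9041.

9041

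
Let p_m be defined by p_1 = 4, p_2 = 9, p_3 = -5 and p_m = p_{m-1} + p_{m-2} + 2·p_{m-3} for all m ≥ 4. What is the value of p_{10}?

Compute successive terms:
p_4 = 12  p_5 = 25  p_6 = 27  p_7 = 76  p_8 = 153  p_9 = 283  p_{10} = 588.

588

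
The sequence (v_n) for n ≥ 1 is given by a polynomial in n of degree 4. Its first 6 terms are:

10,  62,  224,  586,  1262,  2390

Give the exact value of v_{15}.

1st diffs: 52, 162, 362, 676, 1128.
2nd diffs: 110, 200, 314, 452.
3rd diffs: 90, 114, 138.
4th diffs: 24, 24 (constant).
Newton forward-difference form: v_n = 10 + 52·C(n-1,1) + 110·C(n-1,2) + 90·C(n-1,3) + 24·C(n-1,4).
At n = 15: n-1 = 14, so v_{15} = 10 + 728 + 10010 + 32760 + 24024 = 67532.

67532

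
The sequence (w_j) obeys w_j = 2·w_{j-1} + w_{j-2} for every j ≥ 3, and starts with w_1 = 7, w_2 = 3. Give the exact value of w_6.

171

Applying the relation repeatedly:
w_3 = 13; w_4 = 29; w_5 = 71; w_6 = 171.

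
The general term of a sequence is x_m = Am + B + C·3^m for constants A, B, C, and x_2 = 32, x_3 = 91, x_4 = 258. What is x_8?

At m = 2, 3, 4: 2A + B + 9C = 32; 3A + B + 27C = 91; 4A + B + 81C = 258.
Subtracting the first from the second: A + 18C = 59.
Subtracting the second from the third: A + 54C = 167.
Solving: C = 3, A = 5, then B = -5.
Therefore x_8 = 40 + (-5) + 3·6561 = 19718.

19718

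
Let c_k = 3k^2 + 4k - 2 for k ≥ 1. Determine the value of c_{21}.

1405

c_{21} = 3·21^2 + 4·21 - 2 = 1405.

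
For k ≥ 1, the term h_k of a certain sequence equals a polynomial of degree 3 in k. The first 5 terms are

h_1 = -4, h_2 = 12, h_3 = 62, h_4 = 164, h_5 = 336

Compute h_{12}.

5012

1st diffs: 16, 50, 102, 172.
2nd diffs: 34, 52, 70.
3rd diffs: 18, 18 (constant).
Newton forward-difference form: h_k = -4 + 16·C(k-1,1) + 34·C(k-1,2) + 18·C(k-1,3).
At k = 12: k-1 = 11, so h_{12} = -4 + 176 + 1870 + 2970 = 5012.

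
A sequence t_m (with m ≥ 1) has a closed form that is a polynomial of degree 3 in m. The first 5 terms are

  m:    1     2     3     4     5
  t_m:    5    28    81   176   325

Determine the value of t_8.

1st diffs: 23, 53, 95, 149.
2nd diffs: 30, 42, 54.
3rd diffs: 12, 12 (constant).
So t_m = 2m^3 + 3m^2.
Evaluating at m = 8 gives t_8 = 1216.

1216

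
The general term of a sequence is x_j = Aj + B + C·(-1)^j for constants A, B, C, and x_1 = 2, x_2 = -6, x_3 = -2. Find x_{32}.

-66

The three given values yield: A + B - C = 2; 2A + B + C = -6; 3A + B - C = -2.
Subtracting the first from the second: A + 2C = -8.
Subtracting the second from the third: A - 2C = 4.
Solving: C = -3, A = -2, then B = 1.
So x_j = -2·j + 1 + (-3)·(-1)^j; at j=32 this is -66.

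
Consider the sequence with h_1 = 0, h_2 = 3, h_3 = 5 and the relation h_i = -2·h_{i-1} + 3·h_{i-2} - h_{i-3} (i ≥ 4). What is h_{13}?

97580

Step forward from the initial values:
h_4 = -1;  h_5 = 14;  h_6 = -36;  h_7 = 115;  h_8 = -352;  h_9 = 1085;  h_{10} = -3341;  h_{11} = 10289;  h_{12} = -31686;  h_{13} = 97580.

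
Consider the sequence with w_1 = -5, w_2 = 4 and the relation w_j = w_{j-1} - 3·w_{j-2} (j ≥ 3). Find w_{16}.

-13313

w_3 = 19; w_4 = 7; w_5 = -50; …; w_{13} = 4435; w_{14} = 4; w_{15} = -13301; w_{16} = -13313.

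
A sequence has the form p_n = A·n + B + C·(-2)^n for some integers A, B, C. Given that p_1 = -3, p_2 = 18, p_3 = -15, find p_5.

Write the equations: A + B - 2C = -3; 2A + B + 4C = 18; 3A + B - 8C = -15.
Subtracting the first from the second: A + 6C = 21.
Subtracting the second from the third: A - 12C = -33.
Solving: C = 3, A = 3, then B = 0.
Hence p_5 = 3·5 + 0 + 3·(-32) = -81.

-81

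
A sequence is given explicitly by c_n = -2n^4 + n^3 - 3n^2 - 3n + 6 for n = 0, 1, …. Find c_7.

c_7 = -2·7^4 + 1·7^3 - 3·7^2 - 3·7 + 6 = -4621.

-4621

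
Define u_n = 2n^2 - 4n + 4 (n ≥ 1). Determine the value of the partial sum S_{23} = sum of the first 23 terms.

7636

Over n = 1..23: Σn = 276, Σn² = 4324.
Total = (2)·4324 + (-4)·276 + (4)·23 = 7636.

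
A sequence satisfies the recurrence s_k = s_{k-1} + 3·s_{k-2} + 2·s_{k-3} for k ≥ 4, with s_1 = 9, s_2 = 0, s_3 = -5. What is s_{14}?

31452

s_4 = 13  s_5 = -2  s_6 = 27  …  s_{11} = 1990  s_{12} = 4983  s_{13} = 12523  s_{14} = 31452.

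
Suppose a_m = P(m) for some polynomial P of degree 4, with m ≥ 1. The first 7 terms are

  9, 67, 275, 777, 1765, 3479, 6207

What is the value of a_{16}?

147669

1st diffs: 58, 208, 502, 988, 1714, 2728.
2nd diffs: 150, 294, 486, 726, 1014.
3rd diffs: 144, 192, 240, 288.
4th diffs: 48, 48, 48 (constant).
Newton forward-difference form: a_m = 9 + 58·C(m-1,1) + 150·C(m-1,2) + 144·C(m-1,3) + 48·C(m-1,4).
At m = 16: m-1 = 15, so a_{16} = 9 + 870 + 15750 + 65520 + 65520 = 147669.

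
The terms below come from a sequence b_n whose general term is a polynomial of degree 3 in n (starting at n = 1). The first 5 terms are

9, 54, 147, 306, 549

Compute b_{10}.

1st diffs: 45, 93, 159, 243.
2nd diffs: 48, 66, 84.
3rd diffs: 18, 18 (constant).
Newton forward-difference form: b_n = 9 + 45·C(n-1,1) + 48·C(n-1,2) + 18·C(n-1,3).
At n = 10: n-1 = 9, so b_{10} = 9 + 405 + 1728 + 1512 = 3654.

3654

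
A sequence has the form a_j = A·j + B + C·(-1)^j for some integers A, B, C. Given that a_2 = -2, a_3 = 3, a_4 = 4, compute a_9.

At j = 2, 3, 4: 2A + B + C = -2; 3A + B - C = 3; 4A + B + C = 4.
Subtracting the first from the second: A - 2C = 5.
Subtracting the second from the third: A + 2C = 1.
Solving: C = -1, A = 3, then B = -7.
So a_j = 3·j + (-7) + (-1)·(-1)^j; at j=9 this is 21.

21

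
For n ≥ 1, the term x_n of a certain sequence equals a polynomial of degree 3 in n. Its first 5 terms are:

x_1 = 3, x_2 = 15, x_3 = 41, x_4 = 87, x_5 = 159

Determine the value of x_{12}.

1895

1st diffs: 12, 26, 46, 72.
2nd diffs: 14, 20, 26.
3rd diffs: 6, 6 (constant).
Newton forward-difference form: x_n = 3 + 12·C(n-1,1) + 14·C(n-1,2) + 6·C(n-1,3).
At n = 12: n-1 = 11, so x_{12} = 3 + 132 + 770 + 990 = 1895.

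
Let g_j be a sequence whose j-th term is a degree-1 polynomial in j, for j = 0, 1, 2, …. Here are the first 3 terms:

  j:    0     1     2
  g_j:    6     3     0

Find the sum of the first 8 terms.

-36

1st diffs: -3, -3 (constant).
So g_j = -3j + 6.
Continuing: …, -3, -6, -9, -12, …, g_7 = -15.
Summing j = 0..7 (8 terms) gives -36.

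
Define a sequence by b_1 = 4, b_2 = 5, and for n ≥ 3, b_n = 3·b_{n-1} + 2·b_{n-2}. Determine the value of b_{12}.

Step forward from the initial values:
b_3 = 23, b_4 = 79, b_5 = 283, b_6 = 1007, b_7 = 3587, b_8 = 12775, b_9 = 45499, b_{10} = 162047, b_{11} = 577139, b_{12} = 2055511.

2055511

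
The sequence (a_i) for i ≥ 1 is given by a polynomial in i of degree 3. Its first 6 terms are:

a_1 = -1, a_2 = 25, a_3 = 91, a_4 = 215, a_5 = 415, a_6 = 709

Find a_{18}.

1st diffs: 26, 66, 124, 200, 294.
2nd diffs: 40, 58, 76, 94.
3rd diffs: 18, 18, 18 (constant).
So a_i = 3i^3 + 2i^2 - i - 5.
Evaluating at i = 18 gives a_{18} = 18121.

18121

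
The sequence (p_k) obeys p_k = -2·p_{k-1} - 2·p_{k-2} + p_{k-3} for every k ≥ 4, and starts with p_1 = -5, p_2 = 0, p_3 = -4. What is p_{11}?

Applying the relation repeatedly:
p_4 = 3  p_5 = 2  p_6 = -14  p_7 = 27  p_8 = -24  p_9 = -20  p_{10} = 115  p_{11} = -214.

-214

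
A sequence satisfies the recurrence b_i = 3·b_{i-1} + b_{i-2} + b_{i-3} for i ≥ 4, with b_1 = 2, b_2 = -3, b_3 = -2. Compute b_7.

-294

Iterate the recurrence:
b_4 = -7; b_5 = -26; b_6 = -87; b_7 = -294.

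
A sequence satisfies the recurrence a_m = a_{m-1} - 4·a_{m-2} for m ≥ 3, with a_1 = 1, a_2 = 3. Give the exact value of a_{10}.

Iterate the recurrence:
a_3 = -1;  a_4 = -13;  a_5 = -9;  a_6 = 43;  a_7 = 79;  a_8 = -93;  a_9 = -409;  a_{10} = -37.

-37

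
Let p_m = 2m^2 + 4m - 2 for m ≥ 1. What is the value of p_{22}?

1054

p_{22} = 2·22^2 + 4·22 - 2 = 1054.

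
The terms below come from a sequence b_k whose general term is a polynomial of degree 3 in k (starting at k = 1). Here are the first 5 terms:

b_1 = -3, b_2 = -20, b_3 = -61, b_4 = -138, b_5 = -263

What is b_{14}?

1st diffs: -17, -41, -77, -125.
2nd diffs: -24, -36, -48.
3rd diffs: -12, -12 (constant).
Newton forward-difference form: b_k = -3 + (-17)·C(k-1,1) + (-24)·C(k-1,2) + (-12)·C(k-1,3).
At k = 14: k-1 = 13, so b_{14} = -3 - 221 - 1872 - 3432 = -5528.

-5528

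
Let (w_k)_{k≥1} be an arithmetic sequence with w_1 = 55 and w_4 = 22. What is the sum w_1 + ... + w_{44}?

Common difference d = (22 - 55) / (4 - 1) = -11.
w_k = 55 + (k - 1)·(-11).
w_{44} = -418; S = 44·(55 + (-418))/2 = -7986.

-7986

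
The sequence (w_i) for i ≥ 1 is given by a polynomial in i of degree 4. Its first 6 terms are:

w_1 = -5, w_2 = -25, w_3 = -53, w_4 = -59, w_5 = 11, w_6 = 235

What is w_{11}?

8075

1st diffs: -20, -28, -6, 70, 224.
2nd diffs: -8, 22, 76, 154.
3rd diffs: 30, 54, 78.
4th diffs: 24, 24 (constant).
Newton forward-difference form: w_i = -5 + (-20)·C(i-1,1) + (-8)·C(i-1,2) + 30·C(i-1,3) + 24·C(i-1,4).
At i = 11: i-1 = 10, so w_{11} = -5 - 200 - 360 + 3600 + 5040 = 8075.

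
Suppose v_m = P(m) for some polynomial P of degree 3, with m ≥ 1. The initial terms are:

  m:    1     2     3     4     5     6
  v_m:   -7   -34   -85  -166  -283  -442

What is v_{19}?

-9061

1st diffs: -27, -51, -81, -117, -159.
2nd diffs: -24, -30, -36, -42.
3rd diffs: -6, -6, -6 (constant).
Newton forward-difference form: v_m = -7 + (-27)·C(m-1,1) + (-24)·C(m-1,2) + (-6)·C(m-1,3).
At m = 19: m-1 = 18, so v_{19} = -7 - 486 - 3672 - 4896 = -9061.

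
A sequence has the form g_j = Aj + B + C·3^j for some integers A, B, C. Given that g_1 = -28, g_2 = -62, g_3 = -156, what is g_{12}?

-2657262

The three given values yield: A + B + 3C = -28; 2A + B + 9C = -62; 3A + B + 27C = -156.
Subtracting the first from the second: A + 6C = -34.
Subtracting the second from the third: A + 18C = -94.
Solving: C = -5, A = -4, then B = -9.
So g_j = -4·j + (-9) + (-5)·3^j; at j=12 this is -2657262.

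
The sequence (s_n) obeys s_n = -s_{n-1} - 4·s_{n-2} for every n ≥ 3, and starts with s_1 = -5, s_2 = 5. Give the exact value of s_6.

Step forward from the initial values:
s_3 = 15;  s_4 = -35;  s_5 = -25;  s_6 = 165.

165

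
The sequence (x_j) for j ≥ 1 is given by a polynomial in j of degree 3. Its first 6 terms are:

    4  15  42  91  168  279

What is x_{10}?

1st diffs: 11, 27, 49, 77, 111.
2nd diffs: 16, 22, 28, 34.
3rd diffs: 6, 6, 6 (constant).
Newton forward-difference form: x_j = 4 + 11·C(j-1,1) + 16·C(j-1,2) + 6·C(j-1,3).
At j = 10: j-1 = 9, so x_{10} = 4 + 99 + 576 + 504 = 1183.

1183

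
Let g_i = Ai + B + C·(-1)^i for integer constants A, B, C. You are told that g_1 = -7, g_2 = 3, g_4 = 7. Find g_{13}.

Write the equations: A + B - C = -7; 2A + B + C = 3; 4A + B + C = 7.
Subtracting the first from the second: A + 2C = 10.
Subtracting the second from the third: 2A = 4.
Solving: C = 4, A = 2, then B = -5.
Hence g_{13} = 2·13 + (-5) + 4·(-1) = 17.

17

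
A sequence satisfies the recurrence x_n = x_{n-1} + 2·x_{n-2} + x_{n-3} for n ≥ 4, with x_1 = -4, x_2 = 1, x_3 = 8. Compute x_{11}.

x_4 = 6;  x_5 = 23;  x_6 = 43;  x_7 = 95;  x_8 = 204;  x_9 = 437;  x_{10} = 940;  x_{11} = 2018.

2018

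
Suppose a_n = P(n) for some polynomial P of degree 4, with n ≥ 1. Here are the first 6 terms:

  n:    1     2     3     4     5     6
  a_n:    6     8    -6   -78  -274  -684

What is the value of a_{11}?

1st diffs: 2, -14, -72, -196, -410.
2nd diffs: -16, -58, -124, -214.
3rd diffs: -42, -66, -90.
4th diffs: -24, -24 (constant).
Newton forward-difference form: a_n = 6 + 2·C(n-1,1) + (-16)·C(n-1,2) + (-42)·C(n-1,3) + (-24)·C(n-1,4).
At n = 11: n-1 = 10, so a_{11} = 6 + 20 - 720 - 5040 - 5040 = -10774.

-10774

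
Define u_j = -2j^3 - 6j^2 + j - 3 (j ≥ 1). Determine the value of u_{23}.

u_{23} = -2·23^3 - 6·23^2 + 1·23 - 3 = -27488.

-27488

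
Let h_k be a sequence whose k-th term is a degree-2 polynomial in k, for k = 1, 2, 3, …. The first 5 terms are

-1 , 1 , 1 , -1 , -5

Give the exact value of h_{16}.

1st diffs: 2, 0, -2, -4.
2nd diffs: -2, -2, -2 (constant).
Newton forward-difference form: h_k = -1 + 2·C(k-1,1) + (-2)·C(k-1,2).
At k = 16: k-1 = 15, so h_{16} = -1 + 30 - 210 = -181.

-181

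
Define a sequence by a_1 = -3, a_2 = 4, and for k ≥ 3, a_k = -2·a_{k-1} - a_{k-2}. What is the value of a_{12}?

14

Step forward from the initial values:
a_3 = -5; a_4 = 6; a_5 = -7; a_6 = 8; a_7 = -9; a_8 = 10; a_9 = -11; a_{10} = 12; a_{11} = -13; a_{12} = 14.
(Characteristic roots are -1 and -1.)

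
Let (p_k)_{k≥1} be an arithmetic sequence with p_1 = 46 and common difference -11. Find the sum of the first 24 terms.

-1932

p_k = 46 + (k - 1)·(-11).
p_{24} = -207; S = 24·(46 + (-207))/2 = -1932.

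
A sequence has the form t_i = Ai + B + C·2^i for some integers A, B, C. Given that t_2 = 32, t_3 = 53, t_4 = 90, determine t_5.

159

Plug in i = 2, 3, 4: 2A + B + 4C = 32; 3A + B + 8C = 53; 4A + B + 16C = 90.
Subtracting the first from the second: A + 4C = 21.
Subtracting the second from the third: A + 8C = 37.
Solving: C = 4, A = 5, then B = 6.
Hence t_5 = 5·5 + 6 + 4·32 = 159.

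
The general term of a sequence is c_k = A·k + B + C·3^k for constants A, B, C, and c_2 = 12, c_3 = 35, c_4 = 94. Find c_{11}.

177195

Plug in k = 2, 3, 4: 2A + B + 9C = 12; 3A + B + 27C = 35; 4A + B + 81C = 94.
Subtracting the first from the second: A + 18C = 23.
Subtracting the second from the third: A + 54C = 59.
Solving: C = 1, A = 5, then B = -7.
Hence c_{11} = 5·11 + (-7) + 1·177147 = 177195.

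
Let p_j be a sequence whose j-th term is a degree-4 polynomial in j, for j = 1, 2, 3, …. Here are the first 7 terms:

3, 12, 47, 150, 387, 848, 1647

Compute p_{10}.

1st diffs: 9, 35, 103, 237, 461, 799.
2nd diffs: 26, 68, 134, 224, 338.
3rd diffs: 42, 66, 90, 114.
4th diffs: 24, 24, 24 (constant).
Newton forward-difference form: p_j = 3 + 9·C(j-1,1) + 26·C(j-1,2) + 42·C(j-1,3) + 24·C(j-1,4).
At j = 10: j-1 = 9, so p_{10} = 3 + 81 + 936 + 3528 + 3024 = 7572.

7572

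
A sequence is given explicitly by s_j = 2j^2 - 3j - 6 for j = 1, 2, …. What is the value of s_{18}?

s_{18} = 2·18^2 - 3·18 - 6 = 588.

588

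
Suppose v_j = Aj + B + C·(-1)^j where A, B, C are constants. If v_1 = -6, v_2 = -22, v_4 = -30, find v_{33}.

-134

Write the equations: A + B - C = -6; 2A + B + C = -22; 4A + B + C = -30.
Subtracting the first from the second: A + 2C = -16.
Subtracting the second from the third: 2A = -8.
Solving: C = -6, A = -4, then B = -8.
Therefore v_{33} = -132 + (-8) + (-6)·(-1) = -134.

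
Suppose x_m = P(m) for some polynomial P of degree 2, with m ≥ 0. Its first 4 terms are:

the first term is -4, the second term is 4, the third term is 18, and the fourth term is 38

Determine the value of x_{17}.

948

1st diffs: 8, 14, 20.
2nd diffs: 6, 6 (constant).
Newton forward-difference form: x_m = -4 + 8·C(m,1) + 6·C(m,2).
At m = 17: m = 17, so x_{17} = -4 + 136 + 816 = 948.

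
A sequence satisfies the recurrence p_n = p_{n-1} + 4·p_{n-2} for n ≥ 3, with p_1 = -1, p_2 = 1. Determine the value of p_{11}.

-1731

Applying the relation repeatedly:
p_3 = -3;  p_4 = 1;  p_5 = -11;  p_6 = -7;  p_7 = -51;  p_8 = -79;  p_9 = -283;  p_{10} = -599;  p_{11} = -1731.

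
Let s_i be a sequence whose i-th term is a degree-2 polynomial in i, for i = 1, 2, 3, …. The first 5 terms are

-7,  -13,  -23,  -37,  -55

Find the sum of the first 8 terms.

-448

1st diffs: -6, -10, -14, -18.
2nd diffs: -4, -4, -4 (constant).
Newton forward-difference form: s_i = -7 + (-6)·C(i-1,1) + (-4)·C(i-1,2).
Continuing: -77, -103, -133.
Summing i = 1..8 (8 terms) gives -448.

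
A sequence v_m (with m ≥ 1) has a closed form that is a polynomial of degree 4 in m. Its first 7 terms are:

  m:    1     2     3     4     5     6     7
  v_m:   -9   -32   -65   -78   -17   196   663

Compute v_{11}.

1st diffs: -23, -33, -13, 61, 213, 467.
2nd diffs: -10, 20, 74, 152, 254.
3rd diffs: 30, 54, 78, 102.
4th diffs: 24, 24, 24 (constant).
So v_m = m^4 - 5m^3 - 3m - 2.
Evaluating at m = 11 gives v_{11} = 7951.

7951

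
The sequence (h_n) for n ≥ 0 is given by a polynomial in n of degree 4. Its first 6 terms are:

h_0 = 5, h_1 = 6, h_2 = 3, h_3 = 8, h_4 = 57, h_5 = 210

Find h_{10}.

1st diffs: 1, -3, 5, 49, 153.
2nd diffs: -4, 8, 44, 104.
3rd diffs: 12, 36, 60.
4th diffs: 24, 24 (constant).
Newton forward-difference form: h_n = 5 + 1·C(n,1) + (-4)·C(n,2) + 12·C(n,3) + 24·C(n,4).
At n = 10: n = 10, so h_{10} = 5 + 10 - 180 + 1440 + 5040 = 6315.

6315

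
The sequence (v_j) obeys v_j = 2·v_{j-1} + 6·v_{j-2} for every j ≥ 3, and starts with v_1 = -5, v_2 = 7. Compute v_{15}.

v_3 = -16; v_4 = 10; v_5 = -76; …; v_{12} = -350048; v_{13} = -1282240; v_{14} = -4664768; v_{15} = -17022976.

-17022976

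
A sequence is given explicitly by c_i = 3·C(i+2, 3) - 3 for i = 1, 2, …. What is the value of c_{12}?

C(14, 3) = 364, so c_{12} = 1089.

1089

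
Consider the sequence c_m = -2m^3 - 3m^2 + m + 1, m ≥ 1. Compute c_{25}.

-33099

c_{25} = -2·25^3 - 3·25^2 + 1·25 + 1 = -33099.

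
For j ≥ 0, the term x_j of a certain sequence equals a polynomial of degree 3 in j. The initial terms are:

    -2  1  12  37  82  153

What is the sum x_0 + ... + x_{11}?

1st diffs: 3, 11, 25, 45, 71.
2nd diffs: 8, 14, 20, 26.
3rd diffs: 6, 6, 6 (constant).
So x_j = j^3 + j^2 + j - 2.
Continuing: …, 256, 397, 582, 817, …, x_{11} = 1461.
Summing j = 0..11 (12 terms) gives 4904.

4904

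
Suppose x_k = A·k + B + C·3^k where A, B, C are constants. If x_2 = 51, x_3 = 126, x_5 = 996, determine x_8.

26277

At k = 2, 3, 5: 2A + B + 9C = 51; 3A + B + 27C = 126; 5A + B + 243C = 996.
Subtracting the first from the second: A + 18C = 75.
Subtracting the second from the third: 2A + 216C = 870.
Solving: C = 4, A = 3, then B = 9.
So x_k = 3·k + 9 + 4·3^k; at k=8 this is 26277.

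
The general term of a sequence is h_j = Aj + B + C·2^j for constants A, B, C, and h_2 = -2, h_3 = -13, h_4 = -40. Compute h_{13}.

-32699

The three given values yield: 2A + B + 4C = -2; 3A + B + 8C = -13; 4A + B + 16C = -40.
Subtracting the first from the second: A + 4C = -11.
Subtracting the second from the third: A + 8C = -27.
Solving: C = -4, A = 5, then B = 4.
Therefore h_{13} = 65 + 4 + (-4)·8192 = -32699.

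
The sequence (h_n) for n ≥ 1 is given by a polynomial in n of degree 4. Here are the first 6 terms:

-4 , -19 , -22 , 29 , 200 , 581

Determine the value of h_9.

4244

1st diffs: -15, -3, 51, 171, 381.
2nd diffs: 12, 54, 120, 210.
3rd diffs: 42, 66, 90.
4th diffs: 24, 24 (constant).
So h_n = n^4 - 3n^3 - n^2 - 6n + 5.
Evaluating at n = 9 gives h_9 = 4244.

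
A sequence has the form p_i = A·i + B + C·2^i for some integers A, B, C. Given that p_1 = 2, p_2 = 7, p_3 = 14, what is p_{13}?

8228

At i = 1, 2, 3: A + B + 2C = 2; 2A + B + 4C = 7; 3A + B + 8C = 14.
Subtracting the first from the second: A + 2C = 5.
Subtracting the second from the third: A + 4C = 7.
Solving: C = 1, A = 3, then B = -3.
Hence p_{13} = 3·13 + (-3) + 1·8192 = 8228.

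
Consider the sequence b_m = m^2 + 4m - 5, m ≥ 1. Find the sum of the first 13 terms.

1118

Over m = 1..13: Σm = 91, Σm² = 819.
Total = (1)·819 + (4)·91 + (-5)·13 = 1118.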